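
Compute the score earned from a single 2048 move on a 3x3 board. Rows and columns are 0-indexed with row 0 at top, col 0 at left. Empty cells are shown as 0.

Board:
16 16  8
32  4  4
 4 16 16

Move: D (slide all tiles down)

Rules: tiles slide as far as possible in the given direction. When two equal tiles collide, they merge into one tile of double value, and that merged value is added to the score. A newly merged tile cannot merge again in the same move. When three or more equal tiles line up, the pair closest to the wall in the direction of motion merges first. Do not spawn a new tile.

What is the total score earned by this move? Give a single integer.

Answer: 0

Derivation:
Slide down:
col 0: [16, 32, 4] -> [16, 32, 4]  score +0 (running 0)
col 1: [16, 4, 16] -> [16, 4, 16]  score +0 (running 0)
col 2: [8, 4, 16] -> [8, 4, 16]  score +0 (running 0)
Board after move:
16 16  8
32  4  4
 4 16 16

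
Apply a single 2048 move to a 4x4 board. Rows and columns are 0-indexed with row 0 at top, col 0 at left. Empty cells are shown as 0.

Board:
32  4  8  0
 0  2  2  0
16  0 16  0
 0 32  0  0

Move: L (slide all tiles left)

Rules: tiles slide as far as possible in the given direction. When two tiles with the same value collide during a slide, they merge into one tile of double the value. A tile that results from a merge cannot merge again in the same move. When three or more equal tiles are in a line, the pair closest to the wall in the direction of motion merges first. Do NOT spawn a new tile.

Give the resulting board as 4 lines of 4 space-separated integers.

Slide left:
row 0: [32, 4, 8, 0] -> [32, 4, 8, 0]
row 1: [0, 2, 2, 0] -> [4, 0, 0, 0]
row 2: [16, 0, 16, 0] -> [32, 0, 0, 0]
row 3: [0, 32, 0, 0] -> [32, 0, 0, 0]

Answer: 32  4  8  0
 4  0  0  0
32  0  0  0
32  0  0  0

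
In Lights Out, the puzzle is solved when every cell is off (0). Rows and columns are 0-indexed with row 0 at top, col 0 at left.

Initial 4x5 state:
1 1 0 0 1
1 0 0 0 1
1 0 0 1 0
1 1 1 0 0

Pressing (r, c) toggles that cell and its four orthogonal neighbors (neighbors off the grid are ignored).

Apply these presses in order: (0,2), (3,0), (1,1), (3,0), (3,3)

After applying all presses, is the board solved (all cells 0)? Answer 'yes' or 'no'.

After press 1 at (0,2):
1 0 1 1 1
1 0 1 0 1
1 0 0 1 0
1 1 1 0 0

After press 2 at (3,0):
1 0 1 1 1
1 0 1 0 1
0 0 0 1 0
0 0 1 0 0

After press 3 at (1,1):
1 1 1 1 1
0 1 0 0 1
0 1 0 1 0
0 0 1 0 0

After press 4 at (3,0):
1 1 1 1 1
0 1 0 0 1
1 1 0 1 0
1 1 1 0 0

After press 5 at (3,3):
1 1 1 1 1
0 1 0 0 1
1 1 0 0 0
1 1 0 1 1

Lights still on: 13

Answer: no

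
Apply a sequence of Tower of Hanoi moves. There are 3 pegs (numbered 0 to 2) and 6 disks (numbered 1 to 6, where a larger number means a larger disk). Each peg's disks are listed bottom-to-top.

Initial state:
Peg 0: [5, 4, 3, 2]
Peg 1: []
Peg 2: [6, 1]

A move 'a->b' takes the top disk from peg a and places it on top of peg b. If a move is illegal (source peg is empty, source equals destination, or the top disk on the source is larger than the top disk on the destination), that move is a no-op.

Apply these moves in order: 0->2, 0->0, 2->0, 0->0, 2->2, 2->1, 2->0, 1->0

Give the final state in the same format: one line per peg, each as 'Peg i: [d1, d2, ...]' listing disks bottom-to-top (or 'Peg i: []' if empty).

After move 1 (0->2):
Peg 0: [5, 4, 3, 2]
Peg 1: []
Peg 2: [6, 1]

After move 2 (0->0):
Peg 0: [5, 4, 3, 2]
Peg 1: []
Peg 2: [6, 1]

After move 3 (2->0):
Peg 0: [5, 4, 3, 2, 1]
Peg 1: []
Peg 2: [6]

After move 4 (0->0):
Peg 0: [5, 4, 3, 2, 1]
Peg 1: []
Peg 2: [6]

After move 5 (2->2):
Peg 0: [5, 4, 3, 2, 1]
Peg 1: []
Peg 2: [6]

After move 6 (2->1):
Peg 0: [5, 4, 3, 2, 1]
Peg 1: [6]
Peg 2: []

After move 7 (2->0):
Peg 0: [5, 4, 3, 2, 1]
Peg 1: [6]
Peg 2: []

After move 8 (1->0):
Peg 0: [5, 4, 3, 2, 1]
Peg 1: [6]
Peg 2: []

Answer: Peg 0: [5, 4, 3, 2, 1]
Peg 1: [6]
Peg 2: []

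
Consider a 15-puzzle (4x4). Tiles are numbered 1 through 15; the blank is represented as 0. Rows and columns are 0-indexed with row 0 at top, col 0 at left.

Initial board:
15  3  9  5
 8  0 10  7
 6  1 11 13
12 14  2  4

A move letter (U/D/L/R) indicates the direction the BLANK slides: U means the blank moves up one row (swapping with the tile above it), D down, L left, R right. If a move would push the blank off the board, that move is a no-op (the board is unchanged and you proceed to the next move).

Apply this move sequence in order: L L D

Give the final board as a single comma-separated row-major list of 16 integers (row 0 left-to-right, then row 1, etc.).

After move 1 (L):
15  3  9  5
 0  8 10  7
 6  1 11 13
12 14  2  4

After move 2 (L):
15  3  9  5
 0  8 10  7
 6  1 11 13
12 14  2  4

After move 3 (D):
15  3  9  5
 6  8 10  7
 0  1 11 13
12 14  2  4

Answer: 15, 3, 9, 5, 6, 8, 10, 7, 0, 1, 11, 13, 12, 14, 2, 4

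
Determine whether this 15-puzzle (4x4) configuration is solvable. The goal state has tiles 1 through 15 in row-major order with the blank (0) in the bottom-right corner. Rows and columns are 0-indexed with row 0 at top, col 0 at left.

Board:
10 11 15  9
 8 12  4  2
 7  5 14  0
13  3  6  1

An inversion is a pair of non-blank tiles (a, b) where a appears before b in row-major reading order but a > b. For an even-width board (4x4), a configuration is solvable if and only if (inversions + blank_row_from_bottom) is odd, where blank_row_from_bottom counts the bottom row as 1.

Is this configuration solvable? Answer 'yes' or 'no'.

Inversions: 71
Blank is in row 2 (0-indexed from top), which is row 2 counting from the bottom (bottom = 1).
71 + 2 = 73, which is odd, so the puzzle is solvable.

Answer: yes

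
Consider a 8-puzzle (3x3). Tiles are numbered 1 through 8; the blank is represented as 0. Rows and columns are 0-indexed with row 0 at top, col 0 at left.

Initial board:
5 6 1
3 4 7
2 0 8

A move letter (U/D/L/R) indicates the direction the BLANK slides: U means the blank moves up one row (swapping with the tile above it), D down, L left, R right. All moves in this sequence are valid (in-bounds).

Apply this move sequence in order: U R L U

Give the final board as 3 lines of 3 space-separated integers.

After move 1 (U):
5 6 1
3 0 7
2 4 8

After move 2 (R):
5 6 1
3 7 0
2 4 8

After move 3 (L):
5 6 1
3 0 7
2 4 8

After move 4 (U):
5 0 1
3 6 7
2 4 8

Answer: 5 0 1
3 6 7
2 4 8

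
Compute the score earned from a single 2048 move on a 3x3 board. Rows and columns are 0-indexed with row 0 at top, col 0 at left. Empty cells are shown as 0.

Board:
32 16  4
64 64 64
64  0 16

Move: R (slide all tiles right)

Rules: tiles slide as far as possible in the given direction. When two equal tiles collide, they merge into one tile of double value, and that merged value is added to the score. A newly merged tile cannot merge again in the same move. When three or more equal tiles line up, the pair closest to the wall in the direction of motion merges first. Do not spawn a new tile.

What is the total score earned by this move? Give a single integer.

Answer: 128

Derivation:
Slide right:
row 0: [32, 16, 4] -> [32, 16, 4]  score +0 (running 0)
row 1: [64, 64, 64] -> [0, 64, 128]  score +128 (running 128)
row 2: [64, 0, 16] -> [0, 64, 16]  score +0 (running 128)
Board after move:
 32  16   4
  0  64 128
  0  64  16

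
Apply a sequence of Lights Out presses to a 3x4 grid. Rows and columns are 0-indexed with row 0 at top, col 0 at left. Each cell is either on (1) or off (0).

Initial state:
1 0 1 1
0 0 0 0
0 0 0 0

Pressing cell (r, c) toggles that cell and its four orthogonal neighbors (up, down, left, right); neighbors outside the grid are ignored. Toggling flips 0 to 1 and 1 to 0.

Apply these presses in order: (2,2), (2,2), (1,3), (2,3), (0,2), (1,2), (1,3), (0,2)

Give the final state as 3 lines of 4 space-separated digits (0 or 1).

After press 1 at (2,2):
1 0 1 1
0 0 1 0
0 1 1 1

After press 2 at (2,2):
1 0 1 1
0 0 0 0
0 0 0 0

After press 3 at (1,3):
1 0 1 0
0 0 1 1
0 0 0 1

After press 4 at (2,3):
1 0 1 0
0 0 1 0
0 0 1 0

After press 5 at (0,2):
1 1 0 1
0 0 0 0
0 0 1 0

After press 6 at (1,2):
1 1 1 1
0 1 1 1
0 0 0 0

After press 7 at (1,3):
1 1 1 0
0 1 0 0
0 0 0 1

After press 8 at (0,2):
1 0 0 1
0 1 1 0
0 0 0 1

Answer: 1 0 0 1
0 1 1 0
0 0 0 1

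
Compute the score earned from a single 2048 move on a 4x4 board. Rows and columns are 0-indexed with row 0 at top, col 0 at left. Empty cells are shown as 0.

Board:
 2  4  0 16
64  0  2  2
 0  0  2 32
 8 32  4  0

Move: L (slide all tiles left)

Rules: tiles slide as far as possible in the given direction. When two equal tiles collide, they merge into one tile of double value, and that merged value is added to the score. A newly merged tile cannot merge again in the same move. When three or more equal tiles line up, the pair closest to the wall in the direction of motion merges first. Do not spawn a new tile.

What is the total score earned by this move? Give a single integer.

Slide left:
row 0: [2, 4, 0, 16] -> [2, 4, 16, 0]  score +0 (running 0)
row 1: [64, 0, 2, 2] -> [64, 4, 0, 0]  score +4 (running 4)
row 2: [0, 0, 2, 32] -> [2, 32, 0, 0]  score +0 (running 4)
row 3: [8, 32, 4, 0] -> [8, 32, 4, 0]  score +0 (running 4)
Board after move:
 2  4 16  0
64  4  0  0
 2 32  0  0
 8 32  4  0

Answer: 4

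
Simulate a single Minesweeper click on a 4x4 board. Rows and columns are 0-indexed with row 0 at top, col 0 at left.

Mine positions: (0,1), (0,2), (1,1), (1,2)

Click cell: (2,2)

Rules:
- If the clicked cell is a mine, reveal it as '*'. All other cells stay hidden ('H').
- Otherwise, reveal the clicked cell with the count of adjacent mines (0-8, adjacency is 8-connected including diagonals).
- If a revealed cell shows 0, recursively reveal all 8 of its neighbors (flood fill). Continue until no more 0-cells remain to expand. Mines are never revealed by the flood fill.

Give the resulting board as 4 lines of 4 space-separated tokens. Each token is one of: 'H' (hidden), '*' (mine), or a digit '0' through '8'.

H H H H
H H H H
H H 2 H
H H H H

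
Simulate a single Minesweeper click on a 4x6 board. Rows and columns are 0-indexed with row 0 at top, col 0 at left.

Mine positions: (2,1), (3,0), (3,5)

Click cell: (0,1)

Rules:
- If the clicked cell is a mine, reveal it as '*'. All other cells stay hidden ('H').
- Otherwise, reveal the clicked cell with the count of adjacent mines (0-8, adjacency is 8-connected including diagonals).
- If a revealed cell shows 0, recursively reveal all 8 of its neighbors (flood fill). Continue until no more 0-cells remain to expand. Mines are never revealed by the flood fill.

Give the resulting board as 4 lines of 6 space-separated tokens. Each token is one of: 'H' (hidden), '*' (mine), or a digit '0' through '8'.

0 0 0 0 0 0
1 1 1 0 0 0
H H 1 0 1 1
H H 1 0 1 H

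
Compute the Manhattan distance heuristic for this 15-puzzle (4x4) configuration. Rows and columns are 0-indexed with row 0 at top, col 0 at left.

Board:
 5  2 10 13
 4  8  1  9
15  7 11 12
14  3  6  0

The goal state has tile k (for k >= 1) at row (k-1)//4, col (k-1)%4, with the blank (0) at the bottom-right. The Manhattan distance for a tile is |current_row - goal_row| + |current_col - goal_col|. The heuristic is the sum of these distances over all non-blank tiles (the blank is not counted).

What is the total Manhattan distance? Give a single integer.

Tile 5: (0,0)->(1,0) = 1
Tile 2: (0,1)->(0,1) = 0
Tile 10: (0,2)->(2,1) = 3
Tile 13: (0,3)->(3,0) = 6
Tile 4: (1,0)->(0,3) = 4
Tile 8: (1,1)->(1,3) = 2
Tile 1: (1,2)->(0,0) = 3
Tile 9: (1,3)->(2,0) = 4
Tile 15: (2,0)->(3,2) = 3
Tile 7: (2,1)->(1,2) = 2
Tile 11: (2,2)->(2,2) = 0
Tile 12: (2,3)->(2,3) = 0
Tile 14: (3,0)->(3,1) = 1
Tile 3: (3,1)->(0,2) = 4
Tile 6: (3,2)->(1,1) = 3
Sum: 1 + 0 + 3 + 6 + 4 + 2 + 3 + 4 + 3 + 2 + 0 + 0 + 1 + 4 + 3 = 36

Answer: 36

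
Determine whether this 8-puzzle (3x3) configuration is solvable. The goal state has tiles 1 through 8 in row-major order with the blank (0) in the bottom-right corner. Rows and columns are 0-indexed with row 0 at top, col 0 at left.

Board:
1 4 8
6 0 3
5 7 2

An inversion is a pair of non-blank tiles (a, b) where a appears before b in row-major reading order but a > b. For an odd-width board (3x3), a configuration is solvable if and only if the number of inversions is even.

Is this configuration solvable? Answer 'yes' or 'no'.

Answer: no

Derivation:
Inversions (pairs i<j in row-major order where tile[i] > tile[j] > 0): 13
13 is odd, so the puzzle is not solvable.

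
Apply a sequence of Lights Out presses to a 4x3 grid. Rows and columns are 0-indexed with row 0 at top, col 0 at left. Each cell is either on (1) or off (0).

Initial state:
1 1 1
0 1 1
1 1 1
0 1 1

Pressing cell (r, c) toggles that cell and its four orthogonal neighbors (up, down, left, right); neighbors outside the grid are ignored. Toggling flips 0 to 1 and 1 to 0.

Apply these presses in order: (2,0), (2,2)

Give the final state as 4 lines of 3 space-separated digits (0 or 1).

After press 1 at (2,0):
1 1 1
1 1 1
0 0 1
1 1 1

After press 2 at (2,2):
1 1 1
1 1 0
0 1 0
1 1 0

Answer: 1 1 1
1 1 0
0 1 0
1 1 0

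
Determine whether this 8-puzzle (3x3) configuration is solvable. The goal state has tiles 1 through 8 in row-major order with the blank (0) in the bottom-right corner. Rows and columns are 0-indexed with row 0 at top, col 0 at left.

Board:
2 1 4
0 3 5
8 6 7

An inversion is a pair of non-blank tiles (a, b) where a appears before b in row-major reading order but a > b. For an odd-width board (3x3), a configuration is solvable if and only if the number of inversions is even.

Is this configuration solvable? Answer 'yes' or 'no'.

Inversions (pairs i<j in row-major order where tile[i] > tile[j] > 0): 4
4 is even, so the puzzle is solvable.

Answer: yes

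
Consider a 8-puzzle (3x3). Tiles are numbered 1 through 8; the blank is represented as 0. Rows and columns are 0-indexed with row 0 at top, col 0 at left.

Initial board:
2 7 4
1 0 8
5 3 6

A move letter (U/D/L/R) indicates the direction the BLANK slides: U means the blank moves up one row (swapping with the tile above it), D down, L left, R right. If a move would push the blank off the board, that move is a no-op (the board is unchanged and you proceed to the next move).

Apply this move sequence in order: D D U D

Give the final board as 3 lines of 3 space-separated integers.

After move 1 (D):
2 7 4
1 3 8
5 0 6

After move 2 (D):
2 7 4
1 3 8
5 0 6

After move 3 (U):
2 7 4
1 0 8
5 3 6

After move 4 (D):
2 7 4
1 3 8
5 0 6

Answer: 2 7 4
1 3 8
5 0 6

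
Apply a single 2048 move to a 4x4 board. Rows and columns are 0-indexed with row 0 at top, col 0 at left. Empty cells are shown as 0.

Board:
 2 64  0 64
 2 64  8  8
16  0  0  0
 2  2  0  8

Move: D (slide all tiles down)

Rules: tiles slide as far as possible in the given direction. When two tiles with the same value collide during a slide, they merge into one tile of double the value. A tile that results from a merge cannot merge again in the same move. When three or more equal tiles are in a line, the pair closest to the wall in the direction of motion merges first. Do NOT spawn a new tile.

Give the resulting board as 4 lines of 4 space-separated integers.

Slide down:
col 0: [2, 2, 16, 2] -> [0, 4, 16, 2]
col 1: [64, 64, 0, 2] -> [0, 0, 128, 2]
col 2: [0, 8, 0, 0] -> [0, 0, 0, 8]
col 3: [64, 8, 0, 8] -> [0, 0, 64, 16]

Answer:   0   0   0   0
  4   0   0   0
 16 128   0  64
  2   2   8  16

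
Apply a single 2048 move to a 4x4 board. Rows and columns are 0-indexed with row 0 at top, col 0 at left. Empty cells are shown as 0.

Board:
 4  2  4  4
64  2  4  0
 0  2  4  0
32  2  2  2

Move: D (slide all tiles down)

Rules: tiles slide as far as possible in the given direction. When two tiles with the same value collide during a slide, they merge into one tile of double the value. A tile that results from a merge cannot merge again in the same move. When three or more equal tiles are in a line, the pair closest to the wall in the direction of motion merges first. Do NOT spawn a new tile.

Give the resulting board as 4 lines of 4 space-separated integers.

Answer:  0  0  0  0
 4  0  4  0
64  4  8  4
32  4  2  2

Derivation:
Slide down:
col 0: [4, 64, 0, 32] -> [0, 4, 64, 32]
col 1: [2, 2, 2, 2] -> [0, 0, 4, 4]
col 2: [4, 4, 4, 2] -> [0, 4, 8, 2]
col 3: [4, 0, 0, 2] -> [0, 0, 4, 2]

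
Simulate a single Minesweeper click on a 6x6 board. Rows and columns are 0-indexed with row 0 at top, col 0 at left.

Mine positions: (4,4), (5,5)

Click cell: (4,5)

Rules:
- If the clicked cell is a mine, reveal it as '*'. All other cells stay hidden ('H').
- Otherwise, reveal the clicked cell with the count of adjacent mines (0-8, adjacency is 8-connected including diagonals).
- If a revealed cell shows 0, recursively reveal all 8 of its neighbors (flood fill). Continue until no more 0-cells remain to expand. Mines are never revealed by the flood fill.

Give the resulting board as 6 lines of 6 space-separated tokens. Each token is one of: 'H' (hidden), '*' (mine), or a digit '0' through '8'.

H H H H H H
H H H H H H
H H H H H H
H H H H H H
H H H H H 2
H H H H H H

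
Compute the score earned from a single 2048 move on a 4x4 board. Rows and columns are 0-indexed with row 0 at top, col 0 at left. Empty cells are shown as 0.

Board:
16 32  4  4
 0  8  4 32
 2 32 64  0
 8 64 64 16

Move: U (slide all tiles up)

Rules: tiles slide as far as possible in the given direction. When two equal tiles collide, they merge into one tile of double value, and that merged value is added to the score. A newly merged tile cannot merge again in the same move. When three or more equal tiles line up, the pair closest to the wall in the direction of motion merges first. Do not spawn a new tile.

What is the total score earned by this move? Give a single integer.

Answer: 136

Derivation:
Slide up:
col 0: [16, 0, 2, 8] -> [16, 2, 8, 0]  score +0 (running 0)
col 1: [32, 8, 32, 64] -> [32, 8, 32, 64]  score +0 (running 0)
col 2: [4, 4, 64, 64] -> [8, 128, 0, 0]  score +136 (running 136)
col 3: [4, 32, 0, 16] -> [4, 32, 16, 0]  score +0 (running 136)
Board after move:
 16  32   8   4
  2   8 128  32
  8  32   0  16
  0  64   0   0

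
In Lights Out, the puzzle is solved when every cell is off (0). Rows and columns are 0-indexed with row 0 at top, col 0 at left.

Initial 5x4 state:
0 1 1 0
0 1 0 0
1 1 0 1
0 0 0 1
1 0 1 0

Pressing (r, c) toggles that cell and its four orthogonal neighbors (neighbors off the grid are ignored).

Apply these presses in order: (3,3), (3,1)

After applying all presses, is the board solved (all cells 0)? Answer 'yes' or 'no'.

After press 1 at (3,3):
0 1 1 0
0 1 0 0
1 1 0 0
0 0 1 0
1 0 1 1

After press 2 at (3,1):
0 1 1 0
0 1 0 0
1 0 0 0
1 1 0 0
1 1 1 1

Lights still on: 10

Answer: no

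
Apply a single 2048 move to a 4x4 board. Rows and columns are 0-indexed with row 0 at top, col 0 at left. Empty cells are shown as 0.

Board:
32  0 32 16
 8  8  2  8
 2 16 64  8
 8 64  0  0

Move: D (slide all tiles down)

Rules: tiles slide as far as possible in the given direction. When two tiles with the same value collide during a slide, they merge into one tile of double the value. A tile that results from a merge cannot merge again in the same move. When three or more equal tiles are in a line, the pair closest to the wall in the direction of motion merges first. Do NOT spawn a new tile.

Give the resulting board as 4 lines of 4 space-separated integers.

Answer: 32  0  0  0
 8  8 32  0
 2 16  2 16
 8 64 64 16

Derivation:
Slide down:
col 0: [32, 8, 2, 8] -> [32, 8, 2, 8]
col 1: [0, 8, 16, 64] -> [0, 8, 16, 64]
col 2: [32, 2, 64, 0] -> [0, 32, 2, 64]
col 3: [16, 8, 8, 0] -> [0, 0, 16, 16]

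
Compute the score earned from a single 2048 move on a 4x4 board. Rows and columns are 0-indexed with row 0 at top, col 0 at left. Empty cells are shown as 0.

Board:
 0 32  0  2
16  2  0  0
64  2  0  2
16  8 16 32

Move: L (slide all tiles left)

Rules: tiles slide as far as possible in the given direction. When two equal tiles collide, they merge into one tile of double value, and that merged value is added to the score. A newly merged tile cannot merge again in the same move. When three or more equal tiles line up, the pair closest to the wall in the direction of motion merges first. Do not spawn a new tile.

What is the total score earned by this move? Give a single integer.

Slide left:
row 0: [0, 32, 0, 2] -> [32, 2, 0, 0]  score +0 (running 0)
row 1: [16, 2, 0, 0] -> [16, 2, 0, 0]  score +0 (running 0)
row 2: [64, 2, 0, 2] -> [64, 4, 0, 0]  score +4 (running 4)
row 3: [16, 8, 16, 32] -> [16, 8, 16, 32]  score +0 (running 4)
Board after move:
32  2  0  0
16  2  0  0
64  4  0  0
16  8 16 32

Answer: 4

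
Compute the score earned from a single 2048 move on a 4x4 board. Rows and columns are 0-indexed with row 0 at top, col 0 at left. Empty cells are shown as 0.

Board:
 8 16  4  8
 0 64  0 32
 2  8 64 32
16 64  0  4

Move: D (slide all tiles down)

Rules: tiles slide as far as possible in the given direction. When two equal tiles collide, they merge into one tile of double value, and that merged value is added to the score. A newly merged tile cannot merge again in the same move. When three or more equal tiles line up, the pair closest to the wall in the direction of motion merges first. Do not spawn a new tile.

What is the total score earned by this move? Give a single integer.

Slide down:
col 0: [8, 0, 2, 16] -> [0, 8, 2, 16]  score +0 (running 0)
col 1: [16, 64, 8, 64] -> [16, 64, 8, 64]  score +0 (running 0)
col 2: [4, 0, 64, 0] -> [0, 0, 4, 64]  score +0 (running 0)
col 3: [8, 32, 32, 4] -> [0, 8, 64, 4]  score +64 (running 64)
Board after move:
 0 16  0  0
 8 64  0  8
 2  8  4 64
16 64 64  4

Answer: 64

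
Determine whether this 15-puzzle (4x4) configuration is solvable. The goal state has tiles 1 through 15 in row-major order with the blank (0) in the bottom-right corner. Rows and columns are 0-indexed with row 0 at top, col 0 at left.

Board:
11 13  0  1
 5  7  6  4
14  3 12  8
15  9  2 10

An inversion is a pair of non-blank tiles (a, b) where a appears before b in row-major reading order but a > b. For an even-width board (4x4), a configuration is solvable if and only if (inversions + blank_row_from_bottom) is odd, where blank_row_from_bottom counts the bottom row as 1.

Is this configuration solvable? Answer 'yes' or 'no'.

Answer: yes

Derivation:
Inversions: 49
Blank is in row 0 (0-indexed from top), which is row 4 counting from the bottom (bottom = 1).
49 + 4 = 53, which is odd, so the puzzle is solvable.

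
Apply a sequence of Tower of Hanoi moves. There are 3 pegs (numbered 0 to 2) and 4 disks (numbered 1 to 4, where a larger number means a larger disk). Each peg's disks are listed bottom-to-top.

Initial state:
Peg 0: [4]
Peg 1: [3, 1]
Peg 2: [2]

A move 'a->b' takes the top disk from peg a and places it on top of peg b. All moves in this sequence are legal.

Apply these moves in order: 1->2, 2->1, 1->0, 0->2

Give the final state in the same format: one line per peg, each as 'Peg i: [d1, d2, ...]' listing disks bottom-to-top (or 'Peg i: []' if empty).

After move 1 (1->2):
Peg 0: [4]
Peg 1: [3]
Peg 2: [2, 1]

After move 2 (2->1):
Peg 0: [4]
Peg 1: [3, 1]
Peg 2: [2]

After move 3 (1->0):
Peg 0: [4, 1]
Peg 1: [3]
Peg 2: [2]

After move 4 (0->2):
Peg 0: [4]
Peg 1: [3]
Peg 2: [2, 1]

Answer: Peg 0: [4]
Peg 1: [3]
Peg 2: [2, 1]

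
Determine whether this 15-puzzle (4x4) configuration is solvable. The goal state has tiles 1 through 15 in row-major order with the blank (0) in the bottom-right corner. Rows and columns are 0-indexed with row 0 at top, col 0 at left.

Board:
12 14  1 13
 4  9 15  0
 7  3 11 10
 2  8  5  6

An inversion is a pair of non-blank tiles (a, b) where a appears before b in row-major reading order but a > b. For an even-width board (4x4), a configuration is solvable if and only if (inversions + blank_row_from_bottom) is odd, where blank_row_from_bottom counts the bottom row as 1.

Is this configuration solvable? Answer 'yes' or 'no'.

Inversions: 65
Blank is in row 1 (0-indexed from top), which is row 3 counting from the bottom (bottom = 1).
65 + 3 = 68, which is even, so the puzzle is not solvable.

Answer: no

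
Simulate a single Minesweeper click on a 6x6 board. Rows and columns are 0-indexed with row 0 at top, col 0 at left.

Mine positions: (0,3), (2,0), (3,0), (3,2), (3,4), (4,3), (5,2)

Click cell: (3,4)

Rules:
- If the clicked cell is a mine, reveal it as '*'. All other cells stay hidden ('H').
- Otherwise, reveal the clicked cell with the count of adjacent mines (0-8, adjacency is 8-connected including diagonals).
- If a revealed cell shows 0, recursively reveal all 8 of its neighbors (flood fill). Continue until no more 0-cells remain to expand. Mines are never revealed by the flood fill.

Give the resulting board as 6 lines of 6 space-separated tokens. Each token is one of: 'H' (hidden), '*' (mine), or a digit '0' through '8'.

H H H H H H
H H H H H H
H H H H H H
H H H H * H
H H H H H H
H H H H H H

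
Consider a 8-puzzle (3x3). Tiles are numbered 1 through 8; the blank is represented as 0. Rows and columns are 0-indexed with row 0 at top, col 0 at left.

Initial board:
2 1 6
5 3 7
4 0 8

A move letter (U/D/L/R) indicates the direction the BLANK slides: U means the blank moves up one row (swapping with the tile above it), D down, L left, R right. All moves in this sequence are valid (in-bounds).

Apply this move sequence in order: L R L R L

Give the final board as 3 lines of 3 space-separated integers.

Answer: 2 1 6
5 3 7
0 4 8

Derivation:
After move 1 (L):
2 1 6
5 3 7
0 4 8

After move 2 (R):
2 1 6
5 3 7
4 0 8

After move 3 (L):
2 1 6
5 3 7
0 4 8

After move 4 (R):
2 1 6
5 3 7
4 0 8

After move 5 (L):
2 1 6
5 3 7
0 4 8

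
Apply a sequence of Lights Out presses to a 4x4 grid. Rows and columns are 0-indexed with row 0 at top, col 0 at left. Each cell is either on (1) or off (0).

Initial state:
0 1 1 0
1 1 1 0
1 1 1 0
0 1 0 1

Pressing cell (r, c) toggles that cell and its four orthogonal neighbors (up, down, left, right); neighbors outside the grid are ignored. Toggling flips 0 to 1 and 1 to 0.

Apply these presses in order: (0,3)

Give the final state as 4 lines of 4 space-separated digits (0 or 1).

After press 1 at (0,3):
0 1 0 1
1 1 1 1
1 1 1 0
0 1 0 1

Answer: 0 1 0 1
1 1 1 1
1 1 1 0
0 1 0 1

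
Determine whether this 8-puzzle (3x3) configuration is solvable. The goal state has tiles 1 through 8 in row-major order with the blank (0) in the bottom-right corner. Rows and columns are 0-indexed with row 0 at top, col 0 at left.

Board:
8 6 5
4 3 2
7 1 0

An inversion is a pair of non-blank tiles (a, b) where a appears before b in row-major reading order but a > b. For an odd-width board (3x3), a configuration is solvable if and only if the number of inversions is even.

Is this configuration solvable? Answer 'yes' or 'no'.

Answer: no

Derivation:
Inversions (pairs i<j in row-major order where tile[i] > tile[j] > 0): 23
23 is odd, so the puzzle is not solvable.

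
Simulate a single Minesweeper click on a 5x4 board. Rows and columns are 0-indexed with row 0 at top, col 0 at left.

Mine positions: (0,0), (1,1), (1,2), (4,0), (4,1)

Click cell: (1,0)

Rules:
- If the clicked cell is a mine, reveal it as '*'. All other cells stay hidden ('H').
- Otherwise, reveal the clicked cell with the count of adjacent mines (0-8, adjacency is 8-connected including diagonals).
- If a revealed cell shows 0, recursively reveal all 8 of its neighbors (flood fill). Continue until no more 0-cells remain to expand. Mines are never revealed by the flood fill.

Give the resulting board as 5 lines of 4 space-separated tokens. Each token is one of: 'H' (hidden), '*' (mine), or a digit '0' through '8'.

H H H H
2 H H H
H H H H
H H H H
H H H H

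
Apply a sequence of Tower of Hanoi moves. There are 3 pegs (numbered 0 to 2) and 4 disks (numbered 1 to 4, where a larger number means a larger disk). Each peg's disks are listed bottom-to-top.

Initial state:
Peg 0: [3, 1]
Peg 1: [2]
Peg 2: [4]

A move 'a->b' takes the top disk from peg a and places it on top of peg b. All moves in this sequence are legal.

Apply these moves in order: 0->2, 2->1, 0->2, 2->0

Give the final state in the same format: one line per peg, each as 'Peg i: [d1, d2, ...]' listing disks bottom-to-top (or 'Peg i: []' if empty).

After move 1 (0->2):
Peg 0: [3]
Peg 1: [2]
Peg 2: [4, 1]

After move 2 (2->1):
Peg 0: [3]
Peg 1: [2, 1]
Peg 2: [4]

After move 3 (0->2):
Peg 0: []
Peg 1: [2, 1]
Peg 2: [4, 3]

After move 4 (2->0):
Peg 0: [3]
Peg 1: [2, 1]
Peg 2: [4]

Answer: Peg 0: [3]
Peg 1: [2, 1]
Peg 2: [4]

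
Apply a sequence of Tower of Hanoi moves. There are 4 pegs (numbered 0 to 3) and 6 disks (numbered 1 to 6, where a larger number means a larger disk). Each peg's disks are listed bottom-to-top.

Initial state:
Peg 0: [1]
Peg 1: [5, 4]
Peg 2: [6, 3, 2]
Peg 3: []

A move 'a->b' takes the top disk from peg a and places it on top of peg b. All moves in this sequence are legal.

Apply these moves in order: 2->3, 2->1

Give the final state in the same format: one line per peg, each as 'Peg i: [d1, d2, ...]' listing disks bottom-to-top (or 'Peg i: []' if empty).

Answer: Peg 0: [1]
Peg 1: [5, 4, 3]
Peg 2: [6]
Peg 3: [2]

Derivation:
After move 1 (2->3):
Peg 0: [1]
Peg 1: [5, 4]
Peg 2: [6, 3]
Peg 3: [2]

After move 2 (2->1):
Peg 0: [1]
Peg 1: [5, 4, 3]
Peg 2: [6]
Peg 3: [2]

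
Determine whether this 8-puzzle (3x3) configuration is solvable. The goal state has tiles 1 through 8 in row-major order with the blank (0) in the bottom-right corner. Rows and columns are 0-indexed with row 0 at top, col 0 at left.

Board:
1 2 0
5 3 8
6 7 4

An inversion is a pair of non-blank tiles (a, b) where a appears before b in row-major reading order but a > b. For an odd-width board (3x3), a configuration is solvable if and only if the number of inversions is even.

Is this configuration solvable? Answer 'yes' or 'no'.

Answer: no

Derivation:
Inversions (pairs i<j in row-major order where tile[i] > tile[j] > 0): 7
7 is odd, so the puzzle is not solvable.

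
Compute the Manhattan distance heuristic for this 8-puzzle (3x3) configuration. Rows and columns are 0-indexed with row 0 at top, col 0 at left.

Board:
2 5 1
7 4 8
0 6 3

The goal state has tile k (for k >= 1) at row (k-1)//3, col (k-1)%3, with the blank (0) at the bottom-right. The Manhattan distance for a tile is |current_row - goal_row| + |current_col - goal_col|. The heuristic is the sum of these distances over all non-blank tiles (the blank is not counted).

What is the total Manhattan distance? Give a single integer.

Tile 2: (0,0)->(0,1) = 1
Tile 5: (0,1)->(1,1) = 1
Tile 1: (0,2)->(0,0) = 2
Tile 7: (1,0)->(2,0) = 1
Tile 4: (1,1)->(1,0) = 1
Tile 8: (1,2)->(2,1) = 2
Tile 6: (2,1)->(1,2) = 2
Tile 3: (2,2)->(0,2) = 2
Sum: 1 + 1 + 2 + 1 + 1 + 2 + 2 + 2 = 12

Answer: 12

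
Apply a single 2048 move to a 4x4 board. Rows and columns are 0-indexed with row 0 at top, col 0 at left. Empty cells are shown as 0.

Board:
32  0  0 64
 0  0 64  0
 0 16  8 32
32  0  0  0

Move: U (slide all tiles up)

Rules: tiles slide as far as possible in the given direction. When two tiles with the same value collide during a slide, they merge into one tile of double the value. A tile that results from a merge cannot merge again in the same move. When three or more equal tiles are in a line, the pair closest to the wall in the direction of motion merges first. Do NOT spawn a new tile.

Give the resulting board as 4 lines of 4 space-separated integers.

Slide up:
col 0: [32, 0, 0, 32] -> [64, 0, 0, 0]
col 1: [0, 0, 16, 0] -> [16, 0, 0, 0]
col 2: [0, 64, 8, 0] -> [64, 8, 0, 0]
col 3: [64, 0, 32, 0] -> [64, 32, 0, 0]

Answer: 64 16 64 64
 0  0  8 32
 0  0  0  0
 0  0  0  0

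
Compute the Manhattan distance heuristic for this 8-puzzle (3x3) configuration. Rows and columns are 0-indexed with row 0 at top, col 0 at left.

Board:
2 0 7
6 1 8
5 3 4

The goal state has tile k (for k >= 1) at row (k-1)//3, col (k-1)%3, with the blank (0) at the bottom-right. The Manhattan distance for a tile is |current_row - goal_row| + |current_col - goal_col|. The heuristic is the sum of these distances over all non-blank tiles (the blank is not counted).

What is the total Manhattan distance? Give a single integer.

Tile 2: (0,0)->(0,1) = 1
Tile 7: (0,2)->(2,0) = 4
Tile 6: (1,0)->(1,2) = 2
Tile 1: (1,1)->(0,0) = 2
Tile 8: (1,2)->(2,1) = 2
Tile 5: (2,0)->(1,1) = 2
Tile 3: (2,1)->(0,2) = 3
Tile 4: (2,2)->(1,0) = 3
Sum: 1 + 4 + 2 + 2 + 2 + 2 + 3 + 3 = 19

Answer: 19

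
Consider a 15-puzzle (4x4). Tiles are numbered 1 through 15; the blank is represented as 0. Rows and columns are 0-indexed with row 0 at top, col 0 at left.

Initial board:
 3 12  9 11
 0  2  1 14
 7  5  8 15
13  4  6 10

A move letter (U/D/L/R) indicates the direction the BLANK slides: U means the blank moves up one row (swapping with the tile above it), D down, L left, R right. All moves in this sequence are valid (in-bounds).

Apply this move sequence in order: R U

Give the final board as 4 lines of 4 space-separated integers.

After move 1 (R):
 3 12  9 11
 2  0  1 14
 7  5  8 15
13  4  6 10

After move 2 (U):
 3  0  9 11
 2 12  1 14
 7  5  8 15
13  4  6 10

Answer:  3  0  9 11
 2 12  1 14
 7  5  8 15
13  4  6 10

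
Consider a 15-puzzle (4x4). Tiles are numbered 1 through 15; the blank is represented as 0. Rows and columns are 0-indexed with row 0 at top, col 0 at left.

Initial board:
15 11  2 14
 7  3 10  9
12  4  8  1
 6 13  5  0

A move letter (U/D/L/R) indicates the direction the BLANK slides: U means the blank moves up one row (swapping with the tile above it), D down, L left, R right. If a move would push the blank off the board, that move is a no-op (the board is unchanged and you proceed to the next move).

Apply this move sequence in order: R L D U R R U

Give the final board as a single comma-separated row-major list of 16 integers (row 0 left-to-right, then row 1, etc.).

Answer: 15, 11, 2, 14, 7, 3, 10, 0, 12, 4, 1, 9, 6, 13, 8, 5

Derivation:
After move 1 (R):
15 11  2 14
 7  3 10  9
12  4  8  1
 6 13  5  0

After move 2 (L):
15 11  2 14
 7  3 10  9
12  4  8  1
 6 13  0  5

After move 3 (D):
15 11  2 14
 7  3 10  9
12  4  8  1
 6 13  0  5

After move 4 (U):
15 11  2 14
 7  3 10  9
12  4  0  1
 6 13  8  5

After move 5 (R):
15 11  2 14
 7  3 10  9
12  4  1  0
 6 13  8  5

After move 6 (R):
15 11  2 14
 7  3 10  9
12  4  1  0
 6 13  8  5

After move 7 (U):
15 11  2 14
 7  3 10  0
12  4  1  9
 6 13  8  5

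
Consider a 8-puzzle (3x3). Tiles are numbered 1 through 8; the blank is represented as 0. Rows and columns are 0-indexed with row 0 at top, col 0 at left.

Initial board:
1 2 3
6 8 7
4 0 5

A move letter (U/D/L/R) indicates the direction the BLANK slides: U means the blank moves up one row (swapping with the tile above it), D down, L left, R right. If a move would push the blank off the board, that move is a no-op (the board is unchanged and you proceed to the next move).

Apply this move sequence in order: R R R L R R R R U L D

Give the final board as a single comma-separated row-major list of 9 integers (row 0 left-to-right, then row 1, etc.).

Answer: 1, 2, 3, 6, 5, 8, 4, 0, 7

Derivation:
After move 1 (R):
1 2 3
6 8 7
4 5 0

After move 2 (R):
1 2 3
6 8 7
4 5 0

After move 3 (R):
1 2 3
6 8 7
4 5 0

After move 4 (L):
1 2 3
6 8 7
4 0 5

After move 5 (R):
1 2 3
6 8 7
4 5 0

After move 6 (R):
1 2 3
6 8 7
4 5 0

After move 7 (R):
1 2 3
6 8 7
4 5 0

After move 8 (R):
1 2 3
6 8 7
4 5 0

After move 9 (U):
1 2 3
6 8 0
4 5 7

After move 10 (L):
1 2 3
6 0 8
4 5 7

After move 11 (D):
1 2 3
6 5 8
4 0 7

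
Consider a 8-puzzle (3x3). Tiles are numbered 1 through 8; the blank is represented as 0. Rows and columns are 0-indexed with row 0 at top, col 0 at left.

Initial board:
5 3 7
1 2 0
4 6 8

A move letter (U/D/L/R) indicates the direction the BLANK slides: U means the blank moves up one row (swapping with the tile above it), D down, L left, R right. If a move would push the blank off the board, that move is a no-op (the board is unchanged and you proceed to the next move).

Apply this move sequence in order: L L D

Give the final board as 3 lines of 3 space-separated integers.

Answer: 5 3 7
4 1 2
0 6 8

Derivation:
After move 1 (L):
5 3 7
1 0 2
4 6 8

After move 2 (L):
5 3 7
0 1 2
4 6 8

After move 3 (D):
5 3 7
4 1 2
0 6 8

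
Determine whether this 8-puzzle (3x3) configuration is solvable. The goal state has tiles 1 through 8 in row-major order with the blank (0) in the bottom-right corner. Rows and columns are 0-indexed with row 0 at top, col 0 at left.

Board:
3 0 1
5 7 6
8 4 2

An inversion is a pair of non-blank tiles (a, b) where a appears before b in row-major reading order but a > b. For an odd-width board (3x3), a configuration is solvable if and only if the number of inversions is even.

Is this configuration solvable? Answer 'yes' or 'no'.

Inversions (pairs i<j in row-major order where tile[i] > tile[j] > 0): 12
12 is even, so the puzzle is solvable.

Answer: yes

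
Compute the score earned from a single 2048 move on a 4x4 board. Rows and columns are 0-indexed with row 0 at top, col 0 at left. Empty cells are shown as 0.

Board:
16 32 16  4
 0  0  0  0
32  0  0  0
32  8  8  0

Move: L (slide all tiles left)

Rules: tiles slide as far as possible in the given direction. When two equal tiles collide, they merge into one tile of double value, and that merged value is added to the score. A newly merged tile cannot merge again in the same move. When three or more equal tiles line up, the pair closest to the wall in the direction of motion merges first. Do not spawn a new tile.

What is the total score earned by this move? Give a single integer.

Slide left:
row 0: [16, 32, 16, 4] -> [16, 32, 16, 4]  score +0 (running 0)
row 1: [0, 0, 0, 0] -> [0, 0, 0, 0]  score +0 (running 0)
row 2: [32, 0, 0, 0] -> [32, 0, 0, 0]  score +0 (running 0)
row 3: [32, 8, 8, 0] -> [32, 16, 0, 0]  score +16 (running 16)
Board after move:
16 32 16  4
 0  0  0  0
32  0  0  0
32 16  0  0

Answer: 16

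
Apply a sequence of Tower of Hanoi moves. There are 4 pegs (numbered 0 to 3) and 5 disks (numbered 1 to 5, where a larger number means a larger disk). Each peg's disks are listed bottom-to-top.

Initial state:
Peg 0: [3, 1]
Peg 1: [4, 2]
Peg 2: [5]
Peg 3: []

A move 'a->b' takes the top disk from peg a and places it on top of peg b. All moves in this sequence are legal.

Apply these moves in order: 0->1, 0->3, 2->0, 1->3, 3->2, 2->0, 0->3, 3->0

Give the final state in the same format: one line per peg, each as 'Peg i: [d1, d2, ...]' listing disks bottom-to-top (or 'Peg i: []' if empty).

Answer: Peg 0: [5, 1]
Peg 1: [4, 2]
Peg 2: []
Peg 3: [3]

Derivation:
After move 1 (0->1):
Peg 0: [3]
Peg 1: [4, 2, 1]
Peg 2: [5]
Peg 3: []

After move 2 (0->3):
Peg 0: []
Peg 1: [4, 2, 1]
Peg 2: [5]
Peg 3: [3]

After move 3 (2->0):
Peg 0: [5]
Peg 1: [4, 2, 1]
Peg 2: []
Peg 3: [3]

After move 4 (1->3):
Peg 0: [5]
Peg 1: [4, 2]
Peg 2: []
Peg 3: [3, 1]

After move 5 (3->2):
Peg 0: [5]
Peg 1: [4, 2]
Peg 2: [1]
Peg 3: [3]

After move 6 (2->0):
Peg 0: [5, 1]
Peg 1: [4, 2]
Peg 2: []
Peg 3: [3]

After move 7 (0->3):
Peg 0: [5]
Peg 1: [4, 2]
Peg 2: []
Peg 3: [3, 1]

After move 8 (3->0):
Peg 0: [5, 1]
Peg 1: [4, 2]
Peg 2: []
Peg 3: [3]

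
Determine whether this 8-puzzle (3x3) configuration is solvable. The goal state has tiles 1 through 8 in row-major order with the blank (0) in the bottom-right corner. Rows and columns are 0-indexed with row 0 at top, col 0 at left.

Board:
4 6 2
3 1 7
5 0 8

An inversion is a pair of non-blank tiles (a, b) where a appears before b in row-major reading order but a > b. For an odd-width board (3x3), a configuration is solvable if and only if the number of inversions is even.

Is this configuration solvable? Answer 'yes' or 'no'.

Answer: yes

Derivation:
Inversions (pairs i<j in row-major order where tile[i] > tile[j] > 0): 10
10 is even, so the puzzle is solvable.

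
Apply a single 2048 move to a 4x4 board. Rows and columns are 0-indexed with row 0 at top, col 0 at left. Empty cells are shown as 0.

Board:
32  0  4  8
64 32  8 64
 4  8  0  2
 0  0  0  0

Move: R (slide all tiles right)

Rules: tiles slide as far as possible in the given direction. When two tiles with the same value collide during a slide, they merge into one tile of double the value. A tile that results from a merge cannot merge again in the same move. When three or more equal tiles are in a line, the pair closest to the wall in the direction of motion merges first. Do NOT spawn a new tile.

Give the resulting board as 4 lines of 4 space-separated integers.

Answer:  0 32  4  8
64 32  8 64
 0  4  8  2
 0  0  0  0

Derivation:
Slide right:
row 0: [32, 0, 4, 8] -> [0, 32, 4, 8]
row 1: [64, 32, 8, 64] -> [64, 32, 8, 64]
row 2: [4, 8, 0, 2] -> [0, 4, 8, 2]
row 3: [0, 0, 0, 0] -> [0, 0, 0, 0]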